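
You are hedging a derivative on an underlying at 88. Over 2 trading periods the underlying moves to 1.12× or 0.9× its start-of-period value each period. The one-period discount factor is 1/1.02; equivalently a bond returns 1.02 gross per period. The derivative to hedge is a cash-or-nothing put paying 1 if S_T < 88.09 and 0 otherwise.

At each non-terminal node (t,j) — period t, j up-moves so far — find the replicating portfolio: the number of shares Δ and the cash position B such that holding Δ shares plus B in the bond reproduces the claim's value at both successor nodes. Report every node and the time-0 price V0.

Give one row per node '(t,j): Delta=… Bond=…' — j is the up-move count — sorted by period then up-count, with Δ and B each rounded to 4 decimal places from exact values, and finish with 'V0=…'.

Under the risk-neutral measure, an up-move has probability p* = (R−d)/(u−d) = 0.5455 and values discount at R = 1.02.
Terminal payoffs: V(2,0)=1.0000, V(2,1)=0.0000, V(2,2)=0.0000
  t=1,j=0: stock 79.2000 → up 88.7040 (V=0.0000), down 71.2800 (V=1.0000). Price 0.4456; hedge Δ=-0.0574, bond B=4.9911.
  t=1,j=1: stock 98.5600 → up 110.3872 (V=0.0000), down 88.7040 (V=0.0000). Price 0.0000; hedge Δ=0.0000, bond B=0.0000.
  t=0,j=0: stock 88.0000 → up 98.5600 (V=0.0000), down 79.2000 (V=0.4456). Price 0.1986; hedge Δ=-0.0230, bond B=2.2242.
Self-financing check: at every node Δ·S+B equals the discounted successor values.

(0,0): Delta=-0.0230 Bond=2.2242
(1,0): Delta=-0.0574 Bond=4.9911
(1,1): Delta=0.0000 Bond=0.0000
V0=0.1986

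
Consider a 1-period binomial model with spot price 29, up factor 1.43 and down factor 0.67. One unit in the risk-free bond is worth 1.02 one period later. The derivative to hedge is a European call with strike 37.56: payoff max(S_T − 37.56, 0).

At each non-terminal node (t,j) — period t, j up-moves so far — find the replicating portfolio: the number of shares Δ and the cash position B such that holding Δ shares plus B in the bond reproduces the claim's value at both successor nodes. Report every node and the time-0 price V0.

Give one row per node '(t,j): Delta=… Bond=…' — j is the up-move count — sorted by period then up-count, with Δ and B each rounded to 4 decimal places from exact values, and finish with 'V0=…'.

The replicating-portfolio and risk-neutral prices coincide; use p* = (1.02−0.67)/(1.43−0.67) = 0.4605 for the latter.
At expiry t=1: V(1,0)=0.0000, V(1,1)=3.9100
(0,0): S=29.0000. Δ = (V_up−V_dn)/(S_up−S_dn) = (3.9100−0.0000)/(41.4700−19.4300) = 0.1774. V = [p*·3.9100 + (1−p*)·0.0000]/1.02 = 1.7654. B = V − Δ·S = -3.3794.
Each (Δ,B) replicates both successor values, so the strategy is self-financing and V0 is arbitrage-free.

(0,0): Delta=0.1774 Bond=-3.3794
V0=1.7654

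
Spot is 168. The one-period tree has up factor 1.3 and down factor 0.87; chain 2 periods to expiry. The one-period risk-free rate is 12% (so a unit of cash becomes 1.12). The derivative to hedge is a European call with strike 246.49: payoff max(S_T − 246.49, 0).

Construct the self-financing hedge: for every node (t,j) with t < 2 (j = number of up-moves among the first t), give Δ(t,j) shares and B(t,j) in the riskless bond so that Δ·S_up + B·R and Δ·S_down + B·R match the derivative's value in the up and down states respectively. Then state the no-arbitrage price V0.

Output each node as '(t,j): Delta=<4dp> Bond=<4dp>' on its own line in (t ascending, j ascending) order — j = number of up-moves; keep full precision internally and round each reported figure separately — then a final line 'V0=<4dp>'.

(0,0): Delta=0.2690 Bond=-35.0999
(1,0): Delta=0.0000 Bond=0.0000
(1,1): Delta=0.3986 Bond=-67.6165
V0=10.0862

Risk-neutral probability p* = (R−d)/(u−d) = (1.12−0.87)/(1.3−0.87) = 0.5814.
Payoff layer (t=2): V(2,0)=0.0000, V(2,1)=0.0000, V(2,2)=37.4300
Node (1,0) S=146.1600: V=(p*·0.0000+(1−p*)·0.0000)/1.12=0.0000; Δ=(0.0000−0.0000)/(190.0080−127.1592)=0.0000; B=V−Δ·S=0.0000
Node (1,1) S=218.4000: V=(p*·37.4300+(1−p*)·0.0000)/1.12=19.4300; Δ=(37.4300−0.0000)/(283.9200−190.0080)=0.3986; B=V−Δ·S=-67.6165
Node (0,0) S=168.0000: V=(p*·19.4300+(1−p*)·0.0000)/1.12=10.0862; Δ=(19.4300−0.0000)/(218.4000−146.1600)=0.2690; B=V−Δ·S=-35.0999
Check: Δ(0,0)·S0 + B(0,0) = 10.0862 = V0.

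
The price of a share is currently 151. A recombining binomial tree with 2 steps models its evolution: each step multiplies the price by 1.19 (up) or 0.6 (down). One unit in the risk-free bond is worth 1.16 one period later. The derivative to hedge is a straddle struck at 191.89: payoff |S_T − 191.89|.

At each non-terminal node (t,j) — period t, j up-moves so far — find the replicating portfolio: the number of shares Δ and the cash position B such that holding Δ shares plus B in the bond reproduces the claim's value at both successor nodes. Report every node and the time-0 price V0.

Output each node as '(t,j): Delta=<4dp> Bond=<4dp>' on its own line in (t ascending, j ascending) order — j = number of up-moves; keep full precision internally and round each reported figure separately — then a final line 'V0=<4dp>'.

Under the risk-neutral measure, an up-move has probability p* = (R−d)/(u−d) = 0.9492 and values discount at R = 1.16.
Terminal values V(2,·): V(2,0)=137.5300, V(2,1)=84.0760, V(2,2)=21.9411
Node (1,0) S=90.6000: V=(p*·84.0760+(1−p*)·137.5300)/1.16=74.8224; Δ=(84.0760−137.5300)/(107.8140−54.3600)=-1.0000; B=V−Δ·S=165.4224
Node (1,1) S=179.6900: V=(p*·21.9411+(1−p*)·84.0760)/1.16=21.6384; Δ=(21.9411−84.0760)/(213.8311−107.8140)=-0.5861; B=V−Δ·S=126.9518
Node (0,0) S=151.0000: V=(p*·21.6384+(1−p*)·74.8224)/1.16=20.9850; Δ=(21.6384−74.8224)/(179.6900−90.6000)=-0.5970; B=V−Δ·S=111.1275
Each (Δ,B) replicates both successor values, so the strategy is self-financing and V0 is arbitrage-free.

(0,0): Delta=-0.5970 Bond=111.1275
(1,0): Delta=-1.0000 Bond=165.4224
(1,1): Delta=-0.5861 Bond=126.9518
V0=20.9850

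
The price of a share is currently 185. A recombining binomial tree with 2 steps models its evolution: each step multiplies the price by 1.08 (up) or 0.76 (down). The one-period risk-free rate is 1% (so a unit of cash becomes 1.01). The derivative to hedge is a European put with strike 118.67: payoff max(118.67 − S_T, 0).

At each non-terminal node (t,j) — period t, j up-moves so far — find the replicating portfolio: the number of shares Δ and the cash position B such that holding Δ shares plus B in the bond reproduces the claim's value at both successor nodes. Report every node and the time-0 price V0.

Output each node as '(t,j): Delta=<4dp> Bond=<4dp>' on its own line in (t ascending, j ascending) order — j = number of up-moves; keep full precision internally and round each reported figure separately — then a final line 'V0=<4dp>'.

No-arbitrage ⇒ martingale measure with p* = (R−d)/(u−d) = 0.7812.
Terminal values V(2,·): V(2,0)=11.8140, V(2,1)=0.0000, V(2,2)=0.0000
  t=1,j=0: stock 140.6000 → up 151.8480 (V=0.0000), down 106.8560 (V=11.8140). Price 2.5587; hedge Δ=-0.2626, bond B=39.4775.
  t=1,j=1: stock 199.8000 → up 215.7840 (V=0.0000), down 151.8480 (V=0.0000). Price 0.0000; hedge Δ=0.0000, bond B=0.0000.
  t=0,j=0: stock 185.0000 → up 199.8000 (V=0.0000), down 140.6000 (V=2.5587). Price 0.5542; hedge Δ=-0.0432, bond B=8.5502.
Each (Δ,B) replicates both successor values, so the strategy is self-financing and V0 is arbitrage-free.

(0,0): Delta=-0.0432 Bond=8.5502
(1,0): Delta=-0.2626 Bond=39.4775
(1,1): Delta=0.0000 Bond=0.0000
V0=0.5542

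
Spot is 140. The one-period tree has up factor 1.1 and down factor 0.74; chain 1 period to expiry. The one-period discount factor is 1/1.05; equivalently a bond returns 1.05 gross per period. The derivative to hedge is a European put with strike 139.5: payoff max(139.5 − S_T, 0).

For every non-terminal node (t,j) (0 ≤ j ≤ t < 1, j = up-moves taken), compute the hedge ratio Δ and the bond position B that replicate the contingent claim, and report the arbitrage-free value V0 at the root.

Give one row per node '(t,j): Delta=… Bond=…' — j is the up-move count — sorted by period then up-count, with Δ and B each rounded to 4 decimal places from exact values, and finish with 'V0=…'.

(0,0): Delta=-0.7123 Bond=104.4709
V0=4.7487

The replicating-portfolio and risk-neutral prices coincide; use p* = (1.05−0.74)/(1.1−0.74) = 0.8611 for the latter.
Terminal values V(1,·): V(1,0)=35.9000, V(1,1)=0.0000
(0,0): S=140.0000. Δ = (V_up−V_dn)/(S_up−S_dn) = (0.0000−35.9000)/(154.0000−103.6000) = -0.7123. V = [p*·0.0000 + (1−p*)·35.9000]/1.05 = 4.7487. B = V − Δ·S = 104.4709.
The time-0 hedge costs 4.7487, which is the no-arbitrage price.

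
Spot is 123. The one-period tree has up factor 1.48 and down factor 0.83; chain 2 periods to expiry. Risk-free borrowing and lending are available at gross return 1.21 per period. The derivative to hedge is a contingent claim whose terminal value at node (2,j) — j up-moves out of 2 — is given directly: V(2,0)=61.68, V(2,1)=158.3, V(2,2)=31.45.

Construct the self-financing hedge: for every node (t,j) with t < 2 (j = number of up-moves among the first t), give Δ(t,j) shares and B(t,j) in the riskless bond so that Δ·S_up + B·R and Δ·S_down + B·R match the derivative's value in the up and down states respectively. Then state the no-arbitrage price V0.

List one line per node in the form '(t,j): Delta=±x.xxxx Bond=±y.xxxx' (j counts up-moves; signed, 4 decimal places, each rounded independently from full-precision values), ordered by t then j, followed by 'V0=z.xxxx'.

(0,0): Delta=-0.3517 Bond=110.3829
(1,0): Delta=1.4560 Bond=-50.9887
(1,1): Delta=-1.0720 Bond=264.6923
V0=67.1229

No-arbitrage ⇒ martingale measure with p* = (R−d)/(u−d) = 0.5846.
Payoff layer (t=2): V(2,0)=61.6800, V(2,1)=158.3000, V(2,2)=31.4500
Node (1,0) S=102.0900: V=(p*·158.3000+(1−p*)·61.6800)/1.21=97.6575; Δ=(158.3000−61.6800)/(151.0932−84.7347)=1.4560; B=V−Δ·S=-50.9887
Node (1,1) S=182.0400: V=(p*·31.4500+(1−p*)·158.3000)/1.21=69.5385; Δ=(31.4500−158.3000)/(269.4192−151.0932)=-1.0720; B=V−Δ·S=264.6923
Node (0,0) S=123.0000: V=(p*·69.5385+(1−p*)·97.6575)/1.21=67.1229; Δ=(69.5385−97.6575)/(182.0400−102.0900)=-0.3517; B=V−Δ·S=110.3829
Check: Δ(0,0)·S0 + B(0,0) = 67.1229 = V0.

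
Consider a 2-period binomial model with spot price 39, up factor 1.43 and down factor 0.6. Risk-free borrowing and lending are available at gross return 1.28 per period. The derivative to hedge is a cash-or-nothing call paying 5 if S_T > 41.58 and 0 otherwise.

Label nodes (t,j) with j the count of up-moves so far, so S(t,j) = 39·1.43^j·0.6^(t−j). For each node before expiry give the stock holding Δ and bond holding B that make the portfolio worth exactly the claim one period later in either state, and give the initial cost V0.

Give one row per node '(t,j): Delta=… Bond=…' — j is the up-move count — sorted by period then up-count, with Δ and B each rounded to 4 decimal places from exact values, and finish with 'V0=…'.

Risk-neutral probability p* = (R−d)/(u−d) = (1.28−0.6)/(1.43−0.6) = 0.8193.
Payoff layer (t=2): V(2,0)=0.0000, V(2,1)=0.0000, V(2,2)=5.0000
(1,0): S=23.4000. Δ = (V_up−V_dn)/(S_up−S_dn) = (0.0000−0.0000)/(33.4620−14.0400) = 0.0000. V = [p*·0.0000 + (1−p*)·0.0000]/1.28 = 0.0000. B = V − Δ·S = 0.0000.
(1,1): S=55.7700. Δ = (V_up−V_dn)/(S_up−S_dn) = (5.0000−0.0000)/(79.7511−33.4620) = 0.1080. V = [p*·5.0000 + (1−p*)·0.0000]/1.28 = 3.2003. B = V − Δ·S = -2.8238.
(0,0): S=39.0000. Δ = (V_up−V_dn)/(S_up−S_dn) = (3.2003−0.0000)/(55.7700−23.4000) = 0.0989. V = [p*·3.2003 + (1−p*)·0.0000]/1.28 = 2.0484. B = V − Δ·S = -1.8074.
Check: Δ(0,0)·S0 + B(0,0) = 2.0484 = V0.

(0,0): Delta=0.0989 Bond=-1.8074
(1,0): Delta=0.0000 Bond=0.0000
(1,1): Delta=0.1080 Bond=-2.8238
V0=2.0484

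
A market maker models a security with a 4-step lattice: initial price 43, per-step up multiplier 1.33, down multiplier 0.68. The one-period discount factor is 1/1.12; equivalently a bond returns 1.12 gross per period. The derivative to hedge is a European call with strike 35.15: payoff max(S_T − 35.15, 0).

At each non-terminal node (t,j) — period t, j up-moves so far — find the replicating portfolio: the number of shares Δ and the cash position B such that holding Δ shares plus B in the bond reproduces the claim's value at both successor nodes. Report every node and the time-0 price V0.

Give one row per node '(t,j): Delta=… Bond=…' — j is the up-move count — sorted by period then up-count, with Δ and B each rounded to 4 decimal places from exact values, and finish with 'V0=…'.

Under the risk-neutral measure, an up-move has probability p* = (R−d)/(u−d) = 0.6769 and values discount at R = 1.12.
At expiry t=4: V(4,0)=0.0000, V(4,1)=0.0000, V(4,2)=0.0214, V(4,3)=33.6411, V(4,4)=99.3973
Node (3,0) S=13.5206: V=(p*·0.0000+(1−p*)·0.0000)/1.12=0.0000; Δ=(0.0000−0.0000)/(17.9824−9.1940)=0.0000; B=V−Δ·S=0.0000
Node (3,1) S=26.4447: V=(p*·0.0214+(1−p*)·0.0000)/1.12=0.0129; Δ=(0.0214−0.0000)/(35.1714−17.9824)=0.0012; B=V−Δ·S=-0.0200
Node (3,2) S=51.7226: V=(p*·33.6411+(1−p*)·0.0214)/1.12=20.3387; Δ=(33.6411−0.0214)/(68.7911−35.1714)=1.0000; B=V−Δ·S=-31.3839
Node (3,3) S=101.1634: V=(p*·99.3973+(1−p*)·33.6411)/1.12=69.7795; Δ=(99.3973−33.6411)/(134.5473−68.7911)=1.0000; B=V−Δ·S=-31.3839
Node (2,0) S=19.8832: V=(p*·0.0129+(1−p*)·0.0000)/1.12=0.0078; Δ=(0.0129−0.0000)/(26.4447−13.5206)=0.0010; B=V−Δ·S=-0.0121
Node (2,1) S=38.8892: V=(p*·20.3387+(1−p*)·0.0129)/1.12=12.2964; Δ=(20.3387−0.0129)/(51.7226−26.4447)=0.8041; B=V−Δ·S=-18.9741
Node (2,2) S=76.0627: V=(p*·69.7795+(1−p*)·20.3387)/1.12=48.0413; Δ=(69.7795−20.3387)/(101.1634−51.7226)=1.0000; B=V−Δ·S=-28.0214
Node (1,0) S=29.2400: V=(p*·12.2964+(1−p*)·0.0078)/1.12=7.4341; Δ=(12.2964−0.0078)/(38.8892−19.8832)=0.6466; B=V−Δ·S=-11.4713
Node (1,1) S=57.1900: V=(p*·48.0413+(1−p*)·12.2964)/1.12=32.5830; Δ=(48.0413−12.2964)/(76.0627−38.8892)=0.9616; B=V−Δ·S=-22.4093
Node (0,0) S=43.0000: V=(p*·32.5830+(1−p*)·7.4341)/1.12=21.8375; Δ=(32.5830−7.4341)/(57.1900−29.2400)=0.8998; B=V−Δ·S=-16.8531
The time-0 hedge costs 21.8375, which is the no-arbitrage price.

(0,0): Delta=0.8998 Bond=-16.8531
(1,0): Delta=0.6466 Bond=-11.4713
(1,1): Delta=0.9616 Bond=-22.4093
(2,0): Delta=0.0010 Bond=-0.0121
(2,1): Delta=0.8041 Bond=-18.9741
(2,2): Delta=1.0000 Bond=-28.0214
(3,0): Delta=0.0000 Bond=0.0000
(3,1): Delta=0.0012 Bond=-0.0200
(3,2): Delta=1.0000 Bond=-31.3839
(3,3): Delta=1.0000 Bond=-31.3839
V0=21.8375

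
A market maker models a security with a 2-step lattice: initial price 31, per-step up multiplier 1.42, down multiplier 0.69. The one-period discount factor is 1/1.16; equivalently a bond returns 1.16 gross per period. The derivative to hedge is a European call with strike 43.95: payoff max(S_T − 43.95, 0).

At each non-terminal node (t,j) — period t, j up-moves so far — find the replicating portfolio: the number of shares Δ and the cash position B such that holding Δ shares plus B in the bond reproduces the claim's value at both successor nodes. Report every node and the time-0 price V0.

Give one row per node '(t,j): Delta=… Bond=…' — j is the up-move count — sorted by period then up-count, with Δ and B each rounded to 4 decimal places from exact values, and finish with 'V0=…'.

The replicating-portfolio and risk-neutral prices coincide; use p* = (1.16−0.69)/(1.42−0.69) = 0.6438 for the latter.
Terminal payoffs: V(2,0)=0.0000, V(2,1)=0.0000, V(2,2)=18.5584
(1,0): S=21.3900. Δ = (V_up−V_dn)/(S_up−S_dn) = (0.0000−0.0000)/(30.3738−14.7591) = 0.0000. V = [p*·0.0000 + (1−p*)·0.0000]/1.16 = 0.0000. B = V − Δ·S = 0.0000.
(1,1): S=44.0200. Δ = (V_up−V_dn)/(S_up−S_dn) = (18.5584−0.0000)/(62.5084−30.3738) = 0.5775. V = [p*·18.5584 + (1−p*)·0.0000]/1.16 = 10.3005. B = V − Δ·S = -15.1220.
(0,0): S=31.0000. Δ = (V_up−V_dn)/(S_up−S_dn) = (10.3005−0.0000)/(44.0200−21.3900) = 0.4552. V = [p*·10.3005 + (1−p*)·0.0000]/1.16 = 5.7171. B = V − Δ·S = -8.3932.
The time-0 hedge costs 5.7171, which is the no-arbitrage price.

(0,0): Delta=0.4552 Bond=-8.3932
(1,0): Delta=0.0000 Bond=0.0000
(1,1): Delta=0.5775 Bond=-15.1220
V0=5.7171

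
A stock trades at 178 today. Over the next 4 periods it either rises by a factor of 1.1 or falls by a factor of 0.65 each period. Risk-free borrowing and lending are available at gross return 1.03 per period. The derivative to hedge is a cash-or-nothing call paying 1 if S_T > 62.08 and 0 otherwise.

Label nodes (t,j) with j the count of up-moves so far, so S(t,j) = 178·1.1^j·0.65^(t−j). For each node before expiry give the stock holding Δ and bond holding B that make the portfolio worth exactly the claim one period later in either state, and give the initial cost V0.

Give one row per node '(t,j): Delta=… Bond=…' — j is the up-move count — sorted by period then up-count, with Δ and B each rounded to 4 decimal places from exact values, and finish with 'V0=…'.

Risk-neutral probability p* = (R−d)/(u−d) = (1.03−0.65)/(1.1−0.65) = 0.8444.
Terminal values V(4,·): V(4,0)=0.0000, V(4,1)=0.0000, V(4,2)=1.0000, V(4,3)=1.0000, V(4,4)=1.0000
Node (3,0) S=48.8833: V=(p*·0.0000+(1−p*)·0.0000)/1.03=0.0000; Δ=(0.0000−0.0000)/(53.7716−31.7741)=0.0000; B=V−Δ·S=0.0000
Node (3,1) S=82.7255: V=(p*·1.0000+(1−p*)·0.0000)/1.03=0.8198; Δ=(1.0000−0.0000)/(90.9981−53.7716)=0.0269; B=V−Δ·S=-1.4024
Node (3,2) S=139.9970: V=(p*·1.0000+(1−p*)·1.0000)/1.03=0.9709; Δ=(1.0000−1.0000)/(153.9967−90.9981)=0.0000; B=V−Δ·S=0.9709
Node (3,3) S=236.9180: V=(p*·1.0000+(1−p*)·1.0000)/1.03=0.9709; Δ=(1.0000−1.0000)/(260.6098−153.9967)=0.0000; B=V−Δ·S=0.9709
Node (2,0) S=75.2050: V=(p*·0.8198+(1−p*)·0.0000)/1.03=0.6722; Δ=(0.8198−0.0000)/(82.7255−48.8833)=0.0242; B=V−Δ·S=-1.1497
Node (2,1) S=127.2700: V=(p*·0.9709+(1−p*)·0.8198)/1.03=0.9198; Δ=(0.9709−0.8198)/(139.9970−82.7255)=0.0026; B=V−Δ·S=0.5842
Node (2,2) S=215.3800: V=(p*·0.9709+(1−p*)·0.9709)/1.03=0.9426; Δ=(0.9709−0.9709)/(236.9180−139.9970)=0.0000; B=V−Δ·S=0.9426
Node (1,0) S=115.7000: V=(p*·0.9198+(1−p*)·0.6722)/1.03=0.8556; Δ=(0.9198−0.6722)/(127.2700−75.2050)=0.0048; B=V−Δ·S=0.3053
Node (1,1) S=195.8000: V=(p*·0.9426+(1−p*)·0.9198)/1.03=0.9117; Δ=(0.9426−0.9198)/(215.3800−127.2700)=0.0003; B=V−Δ·S=0.8610
Node (0,0) S=178.0000: V=(p*·0.9117+(1−p*)·0.8556)/1.03=0.8767; Δ=(0.9117−0.8556)/(195.8000−115.7000)=0.0007; B=V−Δ·S=0.7520
The time-0 hedge costs 0.8767, which is the no-arbitrage price.

(0,0): Delta=0.0007 Bond=0.7520
(1,0): Delta=0.0048 Bond=0.3053
(1,1): Delta=0.0003 Bond=0.8610
(2,0): Delta=0.0242 Bond=-1.1497
(2,1): Delta=0.0026 Bond=0.5842
(2,2): Delta=0.0000 Bond=0.9426
(3,0): Delta=0.0000 Bond=0.0000
(3,1): Delta=0.0269 Bond=-1.4024
(3,2): Delta=0.0000 Bond=0.9709
(3,3): Delta=0.0000 Bond=0.9709
V0=0.8767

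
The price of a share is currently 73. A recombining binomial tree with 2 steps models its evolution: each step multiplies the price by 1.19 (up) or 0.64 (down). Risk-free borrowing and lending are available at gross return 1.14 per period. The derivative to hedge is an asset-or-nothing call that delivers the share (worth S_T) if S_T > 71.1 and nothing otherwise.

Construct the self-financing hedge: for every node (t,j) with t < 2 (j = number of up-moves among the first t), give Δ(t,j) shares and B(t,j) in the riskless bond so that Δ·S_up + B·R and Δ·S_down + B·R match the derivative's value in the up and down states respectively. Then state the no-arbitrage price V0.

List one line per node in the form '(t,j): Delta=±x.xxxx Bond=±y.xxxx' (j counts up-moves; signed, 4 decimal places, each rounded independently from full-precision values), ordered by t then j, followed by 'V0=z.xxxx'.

(0,0): Delta=2.0532 Bond=-84.1457
(1,0): Delta=0.0000 Bond=0.0000
(1,1): Delta=2.1636 Bond=-105.5186
V0=65.7388

No-arbitrage ⇒ martingale measure with p* = (R−d)/(u−d) = 0.9091.
Payoff layer (t=2): V(2,0)=0.0000, V(2,1)=0.0000, V(2,2)=103.3753
  t=1,j=0: stock 46.7200 → up 55.5968 (V=0.0000), down 29.9008 (V=0.0000). Price 0.0000; hedge Δ=0.0000, bond B=0.0000.
  t=1,j=1: stock 86.8700 → up 103.3753 (V=103.3753), down 55.5968 (V=0.0000). Price 82.4364; hedge Δ=2.1636, bond B=-105.5186.
  t=0,j=0: stock 73.0000 → up 86.8700 (V=82.4364), down 46.7200 (V=0.0000). Price 65.7388; hedge Δ=2.0532, bond B=-84.1457.
Each (Δ,B) replicates both successor values, so the strategy is self-financing and V0 is arbitrage-free.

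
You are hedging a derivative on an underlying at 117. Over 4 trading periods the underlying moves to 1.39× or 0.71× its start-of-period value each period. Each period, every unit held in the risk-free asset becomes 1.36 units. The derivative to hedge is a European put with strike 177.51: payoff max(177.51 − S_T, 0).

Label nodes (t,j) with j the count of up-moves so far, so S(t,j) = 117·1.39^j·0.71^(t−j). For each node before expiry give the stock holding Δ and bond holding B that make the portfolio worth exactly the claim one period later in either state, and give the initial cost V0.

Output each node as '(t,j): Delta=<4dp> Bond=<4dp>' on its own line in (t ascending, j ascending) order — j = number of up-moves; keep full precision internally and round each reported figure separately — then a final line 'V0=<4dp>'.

(0,0): Delta=-0.0400 Bond=4.8865
(1,0): Delta=-0.6013 Bond=53.2792
(1,1): Delta=-0.0267 Bond=4.4934
(2,0): Delta=-1.0000 Bond=95.9721
(2,1): Delta=-0.5919 Bond=71.3745
(2,2): Delta=-0.0134 Bond=3.0988
(3,0): Delta=-1.0000 Bond=130.5221
(3,1): Delta=-1.0000 Bond=130.5221
(3,2): Delta=-0.5823 Bond=95.5254
(3,3): Delta=0.0000 Bond=0.0000
V0=0.2098

Risk-neutral probability p* = (R−d)/(u−d) = (1.36−0.71)/(1.39−0.71) = 0.9559.
At expiry t=4: V(4,0)=147.7783, V(4,1)=119.3029, V(4,2)=63.5553, V(4,3)=0.0000, V(4,4)=0.0000
Node (3,0) S=41.8756: V=(p*·119.3029+(1−p*)·147.7783)/1.36=88.6465; Δ=(119.3029−147.7783)/(58.2071−29.7317)=-1.0000; B=V−Δ·S=130.5221
Node (3,1) S=81.9818: V=(p*·63.5553+(1−p*)·119.3029)/1.36=48.5403; Δ=(63.5553−119.3029)/(113.9547−58.2071)=-1.0000; B=V−Δ·S=130.5221
Node (3,2) S=160.4995: V=(p*·0.0000+(1−p*)·63.5553)/1.36=2.0617; Δ=(0.0000−63.5553)/(223.0944−113.9547)=-0.5823; B=V−Δ·S=95.5254
Node (3,3) S=314.2174: V=(p*·0.0000+(1−p*)·0.0000)/1.36=0.0000; Δ=(0.0000−0.0000)/(436.7622−223.0944)=0.0000; B=V−Δ·S=0.0000
Node (2,0) S=58.9797: V=(p*·48.5403+(1−p*)·88.6465)/1.36=36.9924; Δ=(48.5403−88.6465)/(81.9818−41.8756)=-1.0000; B=V−Δ·S=95.9721
Node (2,1) S=115.4673: V=(p*·2.0617+(1−p*)·48.5403)/1.36=3.0237; Δ=(2.0617−48.5403)/(160.4995−81.9818)=-0.5919; B=V−Δ·S=71.3745
Node (2,2) S=226.0557: V=(p*·0.0000+(1−p*)·2.0617)/1.36=0.0669; Δ=(0.0000−2.0617)/(314.2174−160.4995)=-0.0134; B=V−Δ·S=3.0988
Node (1,0) S=83.0700: V=(p*·3.0237+(1−p*)·36.9924)/1.36=3.3252; Δ=(3.0237−36.9924)/(115.4673−58.9797)=-0.6013; B=V−Δ·S=53.2792
Node (1,1) S=162.6300: V=(p*·0.0669+(1−p*)·3.0237)/1.36=0.1451; Δ=(0.0669−3.0237)/(226.0557−115.4673)=-0.0267; B=V−Δ·S=4.4934
Node (0,0) S=117.0000: V=(p*·0.1451+(1−p*)·3.3252)/1.36=0.2098; Δ=(0.1451−3.3252)/(162.6300−83.0700)=-0.0400; B=V−Δ·S=4.8865
Check: Δ(0,0)·S0 + B(0,0) = 0.2098 = V0.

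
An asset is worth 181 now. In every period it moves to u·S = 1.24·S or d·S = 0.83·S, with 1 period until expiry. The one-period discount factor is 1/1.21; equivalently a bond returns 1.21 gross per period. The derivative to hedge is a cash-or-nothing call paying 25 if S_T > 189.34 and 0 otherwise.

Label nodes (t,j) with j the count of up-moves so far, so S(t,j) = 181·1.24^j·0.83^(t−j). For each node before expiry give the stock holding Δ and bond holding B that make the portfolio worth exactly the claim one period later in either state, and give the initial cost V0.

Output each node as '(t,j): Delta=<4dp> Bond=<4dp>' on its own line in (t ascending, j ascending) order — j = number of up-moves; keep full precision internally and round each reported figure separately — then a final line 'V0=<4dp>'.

Risk-neutral probability p* = (R−d)/(u−d) = (1.21−0.83)/(1.24−0.83) = 0.9268.
Payoff layer (t=1): V(1,0)=0.0000, V(1,1)=25.0000
(0,0): S=181.0000. Δ = (V_up−V_dn)/(S_up−S_dn) = (25.0000−0.0000)/(224.4400−150.2300) = 0.3369. V = [p*·25.0000 + (1−p*)·0.0000]/1.21 = 19.1494. B = V − Δ·S = -41.8262.
Self-financing check: at every node Δ·S+B equals the discounted successor values.

(0,0): Delta=0.3369 Bond=-41.8262
V0=19.1494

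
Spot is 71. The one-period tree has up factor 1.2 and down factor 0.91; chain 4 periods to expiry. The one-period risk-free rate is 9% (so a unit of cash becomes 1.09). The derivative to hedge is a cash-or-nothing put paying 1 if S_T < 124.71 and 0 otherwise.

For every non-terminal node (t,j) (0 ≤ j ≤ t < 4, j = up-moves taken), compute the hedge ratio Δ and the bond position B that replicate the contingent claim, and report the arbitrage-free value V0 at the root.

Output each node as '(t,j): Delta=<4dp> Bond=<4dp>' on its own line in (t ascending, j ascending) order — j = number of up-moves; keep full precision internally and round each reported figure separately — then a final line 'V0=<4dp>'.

(0,0): Delta=-0.0090 Bond=1.2400
(1,0): Delta=0.0000 Bond=0.7722
(1,1): Delta=-0.0131 Bond=1.7057
(2,0): Delta=0.0000 Bond=0.8417
(2,1): Delta=0.0000 Bond=0.8417
(2,2): Delta=-0.0192 Bond=2.4810
(3,0): Delta=0.0000 Bond=0.9174
(3,1): Delta=0.0000 Bond=0.9174
(3,2): Delta=0.0000 Bond=0.9174
(3,3): Delta=-0.0281 Bond=3.7963
V0=0.6033

No-arbitrage ⇒ martingale measure with p* = (R−d)/(u−d) = 0.6207.
At expiry t=4: V(4,0)=1.0000, V(4,1)=1.0000, V(4,2)=1.0000, V(4,3)=1.0000, V(4,4)=0.0000
  t=3,j=0: stock 53.5035 → up 64.2042 (V=1.0000), down 48.6882 (V=1.0000). Price 0.9174; hedge Δ=0.0000, bond B=0.9174.
  t=3,j=1: stock 70.5541 → up 84.6649 (V=1.0000), down 64.2042 (V=1.0000). Price 0.9174; hedge Δ=0.0000, bond B=0.9174.
  t=3,j=2: stock 93.0384 → up 111.6461 (V=1.0000), down 84.6649 (V=1.0000). Price 0.9174; hedge Δ=0.0000, bond B=0.9174.
  t=3,j=3: stock 122.6880 → up 147.2256 (V=0.0000), down 111.6461 (V=1.0000). Price 0.3480; hedge Δ=-0.0281, bond B=3.7963.
  t=2,j=0: stock 58.7951 → up 70.5541 (V=0.9174), down 53.5035 (V=0.9174). Price 0.8417; hedge Δ=0.0000, bond B=0.8417.
  t=2,j=1: stock 77.5320 → up 93.0384 (V=0.9174), down 70.5541 (V=0.9174). Price 0.8417; hedge Δ=0.0000, bond B=0.8417.
  t=2,j=2: stock 102.2400 → up 122.6880 (V=0.3480), down 93.0384 (V=0.9174). Price 0.5174; hedge Δ=-0.0192, bond B=2.4810.
  t=1,j=0: stock 64.6100 → up 77.5320 (V=0.8417), down 58.7951 (V=0.8417). Price 0.7722; hedge Δ=0.0000, bond B=0.7722.
  t=1,j=1: stock 85.2000 → up 102.2400 (V=0.5174), down 77.5320 (V=0.8417). Price 0.5875; hedge Δ=-0.0131, bond B=1.7057.
  t=0,j=0: stock 71.0000 → up 85.2000 (V=0.5875), down 64.6100 (V=0.7722). Price 0.6033; hedge Δ=-0.0090, bond B=1.2400.
The time-0 hedge costs 0.6033, which is the no-arbitrage price.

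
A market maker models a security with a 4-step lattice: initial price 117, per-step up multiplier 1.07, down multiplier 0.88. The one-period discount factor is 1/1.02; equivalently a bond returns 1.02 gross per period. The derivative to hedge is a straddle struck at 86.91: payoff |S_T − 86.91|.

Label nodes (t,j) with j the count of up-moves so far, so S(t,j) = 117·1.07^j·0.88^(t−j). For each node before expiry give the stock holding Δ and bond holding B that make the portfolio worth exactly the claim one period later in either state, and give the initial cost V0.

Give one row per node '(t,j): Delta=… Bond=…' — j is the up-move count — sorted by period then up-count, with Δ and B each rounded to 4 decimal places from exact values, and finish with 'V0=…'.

(0,0): Delta=0.9559 Bond=-74.8218
(1,0): Delta=0.8361 Bond=-63.9828
(1,1): Delta=0.9911 Bond=-80.7238
(2,0): Delta=0.4119 Bond=-26.8340
(2,1): Delta=0.9606 Bond=-78.9869
(2,2): Delta=1.0000 Bond=-83.5352
(3,0): Delta=-1.0000 Bond=85.2059
(3,1): Delta=0.8267 Bond=-67.5766
(3,2): Delta=1.0000 Bond=-85.2059
(3,3): Delta=1.0000 Bond=-85.2059
V0=37.0154

The replicating-portfolio and risk-neutral prices coincide; use p* = (1.02−0.88)/(1.07−0.88) = 0.7368 for the latter.
At expiry t=4: V(4,0)=16.7456, V(4,1)=1.5965, V(4,2)=16.8234, V(4,3)=39.2204, V(4,4)=66.4531
Node (3,0) S=79.7322: V=(p*·1.5965+(1−p*)·16.7456)/1.02=5.4737; Δ=(1.5965−16.7456)/(85.3135−70.1644)=-1.0000; B=V−Δ·S=85.2059
Node (3,1) S=96.9471: V=(p*·16.8234+(1−p*)·1.5965)/1.02=12.5651; Δ=(16.8234−1.5965)/(103.7334−85.3135)=0.8267; B=V−Δ·S=-67.5766
Node (3,2) S=117.8789: V=(p*·39.2204+(1−p*)·16.8234)/1.02=32.6730; Δ=(39.2204−16.8234)/(126.1304−103.7334)=1.0000; B=V−Δ·S=-85.2059
Node (3,3) S=143.3300: V=(p*·66.4531+(1−p*)·39.2204)/1.02=58.1241; Δ=(66.4531−39.2204)/(153.3631−126.1304)=1.0000; B=V−Δ·S=-85.2059
Node (2,0) S=90.6048: V=(p*·12.5651+(1−p*)·5.4737)/1.02=10.4891; Δ=(12.5651−5.4737)/(96.9471−79.7322)=0.4119; B=V−Δ·S=-26.8340
Node (2,1) S=110.1672: V=(p*·32.6730+(1−p*)·12.5651)/1.02=26.8446; Δ=(32.6730−12.5651)/(117.8789−96.9471)=0.9606; B=V−Δ·S=-78.9869
Node (2,2) S=133.9533: V=(p*·58.1241+(1−p*)·32.6730)/1.02=50.4181; Δ=(58.1241−32.6730)/(143.3300−117.8789)=1.0000; B=V−Δ·S=-83.5352
Node (1,0) S=102.9600: V=(p*·26.8446+(1−p*)·10.4891)/1.02=22.0985; Δ=(26.8446−10.4891)/(110.1672−90.6048)=0.8361; B=V−Δ·S=-63.9828
Node (1,1) S=125.1900: V=(p*·50.4181+(1−p*)·26.8446)/1.02=43.3476; Δ=(50.4181−26.8446)/(133.9533−110.1672)=0.9911; B=V−Δ·S=-80.7238
Node (0,0) S=117.0000: V=(p*·43.3476+(1−p*)·22.0985)/1.02=37.0154; Δ=(43.3476−22.0985)/(125.1900−102.9600)=0.9559; B=V−Δ·S=-74.8218
Self-financing check: at every node Δ·S+B equals the discounted successor values.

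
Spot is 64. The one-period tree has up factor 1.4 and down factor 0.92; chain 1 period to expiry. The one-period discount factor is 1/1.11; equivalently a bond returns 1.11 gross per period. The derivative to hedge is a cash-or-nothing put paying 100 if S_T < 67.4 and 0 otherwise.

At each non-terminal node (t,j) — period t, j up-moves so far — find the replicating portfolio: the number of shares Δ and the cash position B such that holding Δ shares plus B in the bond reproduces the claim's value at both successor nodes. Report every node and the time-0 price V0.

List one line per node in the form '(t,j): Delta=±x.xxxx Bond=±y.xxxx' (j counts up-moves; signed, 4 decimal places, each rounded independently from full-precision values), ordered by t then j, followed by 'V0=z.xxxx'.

No-arbitrage ⇒ martingale measure with p* = (R−d)/(u−d) = 0.3958.
Terminal values V(1,·): V(1,0)=100.0000, V(1,1)=0.0000
  t=0,j=0: stock 64.0000 → up 89.6000 (V=0.0000), down 58.8800 (V=100.0000). Price 54.4294; hedge Δ=-3.2552, bond B=262.7628.
Self-financing check: at every node Δ·S+B equals the discounted successor values.

(0,0): Delta=-3.2552 Bond=262.7628
V0=54.4294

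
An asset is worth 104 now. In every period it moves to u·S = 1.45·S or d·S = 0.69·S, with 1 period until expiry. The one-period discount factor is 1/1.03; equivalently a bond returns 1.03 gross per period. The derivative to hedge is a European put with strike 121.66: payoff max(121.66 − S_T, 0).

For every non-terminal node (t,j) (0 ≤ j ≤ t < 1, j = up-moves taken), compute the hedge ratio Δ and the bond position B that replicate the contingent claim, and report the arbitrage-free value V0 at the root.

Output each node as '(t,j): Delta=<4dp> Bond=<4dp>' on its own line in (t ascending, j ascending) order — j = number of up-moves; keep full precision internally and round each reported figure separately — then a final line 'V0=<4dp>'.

Risk-neutral probability p* = (R−d)/(u−d) = (1.03−0.69)/(1.45−0.69) = 0.4474.
At expiry t=1: V(1,0)=49.9000, V(1,1)=0.0000
(0,0): S=104.0000. Δ = (V_up−V_dn)/(S_up−S_dn) = (0.0000−49.9000)/(150.8000−71.7600) = -0.6313. V = [p*·0.0000 + (1−p*)·49.9000]/1.03 = 26.7731. B = V − Δ·S = 92.4310.
The time-0 hedge costs 26.7731, which is the no-arbitrage price.

(0,0): Delta=-0.6313 Bond=92.4310
V0=26.7731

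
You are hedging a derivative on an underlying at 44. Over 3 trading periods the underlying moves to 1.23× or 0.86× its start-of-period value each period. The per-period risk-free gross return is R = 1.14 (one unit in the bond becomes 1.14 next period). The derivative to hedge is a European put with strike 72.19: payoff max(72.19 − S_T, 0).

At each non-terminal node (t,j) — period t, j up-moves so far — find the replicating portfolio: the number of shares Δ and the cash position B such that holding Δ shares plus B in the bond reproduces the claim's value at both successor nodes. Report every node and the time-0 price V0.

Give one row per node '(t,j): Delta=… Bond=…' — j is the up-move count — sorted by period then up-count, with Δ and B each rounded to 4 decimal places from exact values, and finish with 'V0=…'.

Under the risk-neutral measure, an up-move has probability p* = (R−d)/(u−d) = 0.7568 and values discount at R = 1.14.
At expiry t=3: V(3,0)=44.2035, V(3,1)=32.1628, V(3,2)=14.9419, V(3,3)=0.0000
(2,0): S=32.5424. Δ = (V_up−V_dn)/(S_up−S_dn) = (32.1628−44.2035)/(40.0272−27.9865) = -1.0000. V = [p*·32.1628 + (1−p*)·44.2035]/1.14 = 30.7822. B = V − Δ·S = 63.3246.
(2,1): S=46.5432. Δ = (V_up−V_dn)/(S_up−S_dn) = (14.9419−32.1628)/(57.2481−40.0272) = -1.0000. V = [p*·14.9419 + (1−p*)·32.1628]/1.14 = 16.7814. B = V − Δ·S = 63.3246.
(2,2): S=66.5676. Δ = (V_up−V_dn)/(S_up−S_dn) = (0.0000−14.9419)/(81.8781−57.2481) = -0.6067. V = [p*·0.0000 + (1−p*)·14.9419]/1.14 = 3.1882. B = V − Δ·S = 43.5716.
(1,0): S=37.8400. Δ = (V_up−V_dn)/(S_up−S_dn) = (16.7814−30.7822)/(46.5432−32.5424) = -1.0000. V = [p*·16.7814 + (1−p*)·30.7822]/1.14 = 17.7079. B = V − Δ·S = 55.5479.
(1,1): S=54.1200. Δ = (V_up−V_dn)/(S_up−S_dn) = (3.1882−16.7814)/(66.5676−46.5432) = -0.6788. V = [p*·3.1882 + (1−p*)·16.7814]/1.14 = 5.6970. B = V − Δ·S = 42.4354.
(0,0): S=44.0000. Δ = (V_up−V_dn)/(S_up−S_dn) = (5.6970−17.7079)/(54.1200−37.8400) = -0.7378. V = [p*·5.6970 + (1−p*)·17.7079]/1.14 = 7.5602. B = V − Δ·S = 40.0219.
Root portfolio cost Δ·44+B reproduces V0=7.5602.

(0,0): Delta=-0.7378 Bond=40.0219
(1,0): Delta=-1.0000 Bond=55.5479
(1,1): Delta=-0.6788 Bond=42.4354
(2,0): Delta=-1.0000 Bond=63.3246
(2,1): Delta=-1.0000 Bond=63.3246
(2,2): Delta=-0.6067 Bond=43.5716
V0=7.5602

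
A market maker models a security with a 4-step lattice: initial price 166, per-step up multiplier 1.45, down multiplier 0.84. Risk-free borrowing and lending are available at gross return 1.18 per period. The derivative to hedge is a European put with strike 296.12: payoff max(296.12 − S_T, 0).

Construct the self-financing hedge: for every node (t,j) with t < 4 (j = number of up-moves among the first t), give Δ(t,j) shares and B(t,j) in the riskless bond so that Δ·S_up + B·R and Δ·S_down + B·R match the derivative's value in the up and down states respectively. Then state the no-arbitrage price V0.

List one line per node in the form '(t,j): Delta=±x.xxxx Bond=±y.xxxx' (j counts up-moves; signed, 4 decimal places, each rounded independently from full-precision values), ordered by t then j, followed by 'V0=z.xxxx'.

(0,0): Delta=-0.3589 Bond=88.4959
(1,0): Delta=-0.6617 Bond=146.6444
(1,1): Delta=-0.2196 Bond=70.8982
(2,0): Delta=-1.0000 Bond=212.6688
(2,1): Delta=-0.5060 Bond=141.5707
(2,2): Delta=-0.0878 Bond=37.6718
(3,0): Delta=-1.0000 Bond=250.9492
(3,1): Delta=-1.0000 Bond=250.9492
(3,2): Delta=-0.2788 Bond=100.4304
(3,3): Delta=0.0000 Bond=0.0000
V0=28.9196

Risk-neutral probability p* = (R−d)/(u−d) = (1.18−0.84)/(1.45−0.84) = 0.5574.
Payoff layer (t=4): V(4,0)=213.4734, V(4,1)=153.4561, V(4,2)=49.8550, V(4,3)=0.0000, V(4,4)=0.0000
(3,0): S=98.3889. Δ = (V_up−V_dn)/(S_up−S_dn) = (153.4561−213.4734)/(142.6639−82.6466) = -1.0000. V = [p*·153.4561 + (1−p*)·213.4734]/1.18 = 152.5603. B = V − Δ·S = 250.9492.
(3,1): S=169.8379. Δ = (V_up−V_dn)/(S_up−S_dn) = (49.8550−153.4561)/(246.2650−142.6639) = -1.0000. V = [p*·49.8550 + (1−p*)·153.4561]/1.18 = 81.1112. B = V − Δ·S = 250.9492.
(3,2): S=293.1726. Δ = (V_up−V_dn)/(S_up−S_dn) = (0.0000−49.8550)/(425.1003−246.2650) = -0.2788. V = [p*·0.0000 + (1−p*)·49.8550]/1.18 = 18.7008. B = V − Δ·S = 100.4304.
(3,3): S=506.0718. Δ = (V_up−V_dn)/(S_up−S_dn) = (0.0000−0.0000)/(733.8040−425.1003) = 0.0000. V = [p*·0.0000 + (1−p*)·0.0000]/1.18 = 0.0000. B = V − Δ·S = 0.0000.
(2,0): S=117.1296. Δ = (V_up−V_dn)/(S_up−S_dn) = (81.1112−152.5603)/(169.8379−98.3889) = -1.0000. V = [p*·81.1112 + (1−p*)·152.5603]/1.18 = 95.5392. B = V − Δ·S = 212.6688.
(2,1): S=202.1880. Δ = (V_up−V_dn)/(S_up−S_dn) = (18.7008−81.1112)/(293.1726−169.8379) = -0.5060. V = [p*·18.7008 + (1−p*)·81.1112]/1.18 = 39.2586. B = V − Δ·S = 141.5707.
(2,2): S=349.0150. Δ = (V_up−V_dn)/(S_up−S_dn) = (0.0000−18.7008)/(506.0717−293.1726) = -0.0878. V = [p*·0.0000 + (1−p*)·18.7008]/1.18 = 7.0148. B = V − Δ·S = 37.6718.
(1,0): S=139.4400. Δ = (V_up−V_dn)/(S_up−S_dn) = (39.2586−95.5392)/(202.1880−117.1296) = -0.6617. V = [p*·39.2586 + (1−p*)·95.5392]/1.18 = 54.3811. B = V − Δ·S = 146.6444.
(1,1): S=240.7000. Δ = (V_up−V_dn)/(S_up−S_dn) = (7.0148−39.2586)/(349.0150−202.1880) = -0.2196. V = [p*·7.0148 + (1−p*)·39.2586]/1.18 = 18.0395. B = V − Δ·S = 70.8982.
(0,0): S=166.0000. Δ = (V_up−V_dn)/(S_up−S_dn) = (18.0395−54.3811)/(240.7000−139.4400) = -0.3589. V = [p*·18.0395 + (1−p*)·54.3811]/1.18 = 28.9196. B = V − Δ·S = 88.4959.
Each (Δ,B) replicates both successor values, so the strategy is self-financing and V0 is arbitrage-free.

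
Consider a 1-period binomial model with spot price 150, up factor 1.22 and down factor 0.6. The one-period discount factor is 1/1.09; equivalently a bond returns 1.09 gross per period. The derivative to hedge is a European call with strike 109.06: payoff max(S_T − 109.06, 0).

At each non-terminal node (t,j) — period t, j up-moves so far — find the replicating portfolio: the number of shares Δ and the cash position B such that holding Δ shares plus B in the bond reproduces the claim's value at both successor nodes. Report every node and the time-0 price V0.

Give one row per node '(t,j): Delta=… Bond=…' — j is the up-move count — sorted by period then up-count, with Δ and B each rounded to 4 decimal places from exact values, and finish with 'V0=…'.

The replicating-portfolio and risk-neutral prices coincide; use p* = (1.09−0.6)/(1.22−0.6) = 0.7903 for the latter.
Terminal values V(1,·): V(1,0)=0.0000, V(1,1)=73.9400
Node (0,0) S=150.0000: V=(p*·73.9400+(1−p*)·0.0000)/1.09=53.6114; Δ=(73.9400−0.0000)/(183.0000−90.0000)=0.7951; B=V−Δ·S=-65.6466
The time-0 hedge costs 53.6114, which is the no-arbitrage price.

(0,0): Delta=0.7951 Bond=-65.6466
V0=53.6114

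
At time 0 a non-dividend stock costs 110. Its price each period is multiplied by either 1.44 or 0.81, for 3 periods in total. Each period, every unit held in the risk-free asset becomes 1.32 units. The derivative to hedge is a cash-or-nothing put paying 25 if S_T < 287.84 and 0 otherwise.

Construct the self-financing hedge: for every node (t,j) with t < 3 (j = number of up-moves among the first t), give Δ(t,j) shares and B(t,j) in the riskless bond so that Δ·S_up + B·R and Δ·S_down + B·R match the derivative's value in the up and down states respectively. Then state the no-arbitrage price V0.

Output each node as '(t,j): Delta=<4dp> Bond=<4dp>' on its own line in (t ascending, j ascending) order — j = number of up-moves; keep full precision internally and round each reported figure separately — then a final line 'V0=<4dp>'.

(0,0): Delta=-0.1357 Bond=20.0282
(1,0): Delta=0.0000 Bond=14.3480
(1,1): Delta=-0.1536 Bond=29.2817
(2,0): Delta=0.0000 Bond=18.9394
(2,1): Delta=0.0000 Bond=18.9394
(2,2): Delta=-0.1740 Bond=43.2900
V0=5.1033

The replicating-portfolio and risk-neutral prices coincide; use p* = (1.32−0.81)/(1.44−0.81) = 0.8095 for the latter.
Payoff layer (t=3): V(3,0)=25.0000, V(3,1)=25.0000, V(3,2)=25.0000, V(3,3)=0.0000
Node (2,0) S=72.1710: V=(p*·25.0000+(1−p*)·25.0000)/1.32=18.9394; Δ=(25.0000−25.0000)/(103.9262−58.4585)=0.0000; B=V−Δ·S=18.9394
Node (2,1) S=128.3040: V=(p*·25.0000+(1−p*)·25.0000)/1.32=18.9394; Δ=(25.0000−25.0000)/(184.7578−103.9262)=0.0000; B=V−Δ·S=18.9394
Node (2,2) S=228.0960: V=(p*·0.0000+(1−p*)·25.0000)/1.32=3.6075; Δ=(0.0000−25.0000)/(328.4582−184.7578)=-0.1740; B=V−Δ·S=43.2900
Node (1,0) S=89.1000: V=(p*·18.9394+(1−p*)·18.9394)/1.32=14.3480; Δ=(18.9394−18.9394)/(128.3040−72.1710)=0.0000; B=V−Δ·S=14.3480
Node (1,1) S=158.4000: V=(p*·3.6075+(1−p*)·18.9394)/1.32=4.9454; Δ=(3.6075−18.9394)/(228.0960−128.3040)=-0.1536; B=V−Δ·S=29.2817
Node (0,0) S=110.0000: V=(p*·4.9454+(1−p*)·14.3480)/1.32=5.1033; Δ=(4.9454−14.3480)/(158.4000−89.1000)=-0.1357; B=V−Δ·S=20.0282
Check: Δ(0,0)·S0 + B(0,0) = 5.1033 = V0.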